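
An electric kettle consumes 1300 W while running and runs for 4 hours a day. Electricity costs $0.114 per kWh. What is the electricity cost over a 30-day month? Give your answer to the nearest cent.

$17.78

Energy = 1300 W × 4 h/day × 30 days = 156,000 Wh = 156 kWh
Cost = 156 kWh × $0.114/kWh = $17.78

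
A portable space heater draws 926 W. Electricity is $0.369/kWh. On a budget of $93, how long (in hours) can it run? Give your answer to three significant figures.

272 h

Energy budget = $93 / $0.369 per kWh = 252 kWh = 252,033 Wh
Runtime = 252,033 Wh / 926 W = 272.2 h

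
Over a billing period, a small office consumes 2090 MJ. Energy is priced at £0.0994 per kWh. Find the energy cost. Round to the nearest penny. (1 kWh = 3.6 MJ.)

£57.71

2090 MJ × (0.27778 kWh/MJ) = 580.6 kWh
Cost = 580.6 kWh × £0.0994/kWh = £57.71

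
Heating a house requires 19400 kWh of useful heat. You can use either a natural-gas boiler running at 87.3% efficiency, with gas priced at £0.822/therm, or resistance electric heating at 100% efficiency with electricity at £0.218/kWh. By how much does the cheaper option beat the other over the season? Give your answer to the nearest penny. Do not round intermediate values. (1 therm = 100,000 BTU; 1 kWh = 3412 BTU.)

£3605.94

Heat load = 19400 kWh × 3412 = 66,192,800 BTU
Gas: input = 66,192,800 / 0.873 = 75,822,222 BTU = 758.2 therm → 758.2 × £0.822 = £623.26
Electric: 66,192,800 BTU / 3412 = 19,400 kWh → × £0.218 = £4,229.20
Difference = |£623.26 − £4,229.20| = £3,605.94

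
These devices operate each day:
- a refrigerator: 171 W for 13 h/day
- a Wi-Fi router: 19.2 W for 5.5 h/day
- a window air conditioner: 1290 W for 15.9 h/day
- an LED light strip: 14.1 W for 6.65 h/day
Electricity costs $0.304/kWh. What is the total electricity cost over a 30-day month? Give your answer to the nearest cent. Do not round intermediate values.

$209.15

refrigerator: 171 W × 13 h × 30 d = 66,690 Wh = 66.69 kWh
Wi-Fi router: 19.2 W × 5.5 h × 30 d = 3,168 Wh = 3.168 kWh
window air conditioner: 1290 W × 15.9 h × 30 d = 615,330 Wh = 615.3 kWh
LED light strip: 14.1 W × 6.65 h × 30 d = 2,813 Wh = 2.813 kWh
Total energy = 66.69 + 3.168 + 615.3 + 2.813 = 688 kWh
Cost = 688 kWh × $0.304 = $209.15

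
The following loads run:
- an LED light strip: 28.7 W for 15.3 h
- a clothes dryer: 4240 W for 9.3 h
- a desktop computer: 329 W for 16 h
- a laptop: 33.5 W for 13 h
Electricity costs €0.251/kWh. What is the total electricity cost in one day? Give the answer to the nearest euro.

€11

LED light strip: 28.7 W × 15.3 h = 439 Wh = 0.4391 kWh
clothes dryer: 4240 W × 9.3 h = 39,432 Wh = 39.43 kWh
desktop computer: 329 W × 16 h = 5,264 Wh = 5.264 kWh
laptop: 33.5 W × 13 h = 436 Wh = 0.4355 kWh
Total energy = 0.4391 + 39.43 + 5.264 + 0.4355 = 45.57 kWh
Cost = 45.57 kWh × €0.251 = €11.44 ≈ €11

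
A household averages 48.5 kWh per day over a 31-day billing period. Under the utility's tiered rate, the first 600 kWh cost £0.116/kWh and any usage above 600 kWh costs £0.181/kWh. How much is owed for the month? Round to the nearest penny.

£233.13

Usage = 48.5 kWh/day × 31 days = 1503.5 kWh
First 600 kWh × £0.116 = £69.60
Remaining 903.5 kWh × £0.181 = £163.53
Total = £233.13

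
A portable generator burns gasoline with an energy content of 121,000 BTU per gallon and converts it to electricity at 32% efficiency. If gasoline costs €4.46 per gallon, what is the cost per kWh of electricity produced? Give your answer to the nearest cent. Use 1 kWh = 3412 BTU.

Electrical output per gallon = 121,000 BTU × 0.32 / 3412 BTU/kWh = 11.35 kWh
Cost per kWh = €4.46 / 11.35 kWh = €0.393

€0.39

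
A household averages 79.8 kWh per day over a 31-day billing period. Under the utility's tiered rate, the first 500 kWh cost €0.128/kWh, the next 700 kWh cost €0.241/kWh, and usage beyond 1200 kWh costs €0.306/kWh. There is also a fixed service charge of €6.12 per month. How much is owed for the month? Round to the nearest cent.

€628.60

Usage = 79.8 kWh/day × 31 days = 2473.8 kWh
First 500 kWh × €0.128 = €64.00
Next 700 kWh × €0.241 = €168.70
Remaining 1273.8 kWh × €0.306 = €389.78
Energy charge = €622.48; + service €6.12 = €628.60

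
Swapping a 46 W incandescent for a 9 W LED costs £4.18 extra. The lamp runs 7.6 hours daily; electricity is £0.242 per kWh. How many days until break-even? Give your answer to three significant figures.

Power saved = 46 − 9 = 37 W
Daily energy saved = 37 W × 7.6 h = 281.2 Wh = 0.2812 kWh
Daily savings = 0.2812 × £0.242 = £0.0681
Payback = £4.18 / £0.0681 per day = 61.43 days

61.4 days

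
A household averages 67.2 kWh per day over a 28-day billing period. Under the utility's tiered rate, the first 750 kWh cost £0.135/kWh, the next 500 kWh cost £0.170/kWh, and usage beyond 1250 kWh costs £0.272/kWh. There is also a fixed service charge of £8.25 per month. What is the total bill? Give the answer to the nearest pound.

Usage = 67.2 kWh/day × 28 days = 1881.6 kWh
First 750 kWh × £0.135 = £101.25
Next 500 kWh × £0.170 = £85.00
Remaining 631.6 kWh × £0.272 = £171.80
Energy charge = £358.05; + service £8.25 = £366.30 ≈ £366

£366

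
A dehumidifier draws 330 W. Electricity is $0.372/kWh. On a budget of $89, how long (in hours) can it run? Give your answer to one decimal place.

Energy budget = $89 / $0.372 per kWh = 239.2 kWh = 239,247 Wh
Runtime = 239,247 Wh / 330 W = 725 h

725.0 h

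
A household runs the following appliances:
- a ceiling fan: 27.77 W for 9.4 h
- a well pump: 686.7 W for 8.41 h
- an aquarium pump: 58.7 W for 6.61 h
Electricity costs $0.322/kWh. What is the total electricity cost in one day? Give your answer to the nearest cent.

ceiling fan: 27.77 W × 9.4 h = 261 Wh = 0.261 kWh
well pump: 686.7 W × 8.41 h = 5,775 Wh = 5.775 kWh
aquarium pump: 58.7 W × 6.61 h = 388 Wh = 0.388 kWh
Total energy = 0.261 + 5.775 + 0.388 = 6.424 kWh
Cost = 6.424 kWh × $0.322 = $2.07

$2.07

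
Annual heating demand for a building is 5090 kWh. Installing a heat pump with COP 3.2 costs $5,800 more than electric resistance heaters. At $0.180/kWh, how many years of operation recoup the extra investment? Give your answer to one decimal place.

9.2 years

Resistance: 5090 kWh × $0.180 = $916.20/yr
Heat pump: 5090 / 3.2 = 1591 kWh in → × $0.180 = $286.31/yr
Annual savings = $629.89
Payback = $5,800 / $629.89 = 9.21 years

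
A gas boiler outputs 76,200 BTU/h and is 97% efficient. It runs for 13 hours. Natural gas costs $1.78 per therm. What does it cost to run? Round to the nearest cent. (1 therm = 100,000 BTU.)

$18.18

Heat delivered = 76,200 BTU/h × 13 h = 990,600 BTU
Gas input = 990,600 / 0.97 = 1,021,237 BTU
= 1,021,237 / 100,000 = 10.21 therm
Cost = 10.21 × $1.78/therm = $18.18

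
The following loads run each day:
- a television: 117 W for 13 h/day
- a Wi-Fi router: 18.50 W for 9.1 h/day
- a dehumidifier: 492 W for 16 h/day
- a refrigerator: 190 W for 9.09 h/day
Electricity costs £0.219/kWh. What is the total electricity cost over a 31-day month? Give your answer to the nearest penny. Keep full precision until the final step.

£76.64

television: 117 W × 13 h × 31 d = 47,151 Wh = 47.15 kWh
Wi-Fi router: 18.50 W × 9.1 h × 31 d = 5,219 Wh = 5.219 kWh
dehumidifier: 492 W × 16 h × 31 d = 244,032 Wh = 244 kWh
refrigerator: 190 W × 9.09 h × 31 d = 53,540 Wh = 53.54 kWh
Total energy = 47.15 + 5.219 + 244 + 53.54 = 349.9 kWh
Cost = 349.9 kWh × £0.219 = £76.64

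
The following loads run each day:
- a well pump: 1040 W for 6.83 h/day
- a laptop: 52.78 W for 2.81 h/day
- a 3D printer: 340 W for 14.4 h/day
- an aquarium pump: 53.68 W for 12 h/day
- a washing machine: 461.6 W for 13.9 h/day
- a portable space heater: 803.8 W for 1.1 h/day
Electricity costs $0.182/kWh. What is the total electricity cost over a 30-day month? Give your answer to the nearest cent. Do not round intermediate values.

well pump: 1040 W × 6.83 h × 30 d = 213,096 Wh = 213.1 kWh
laptop: 52.78 W × 2.81 h × 30 d = 4,449 Wh = 4.449 kWh
3D printer: 340 W × 14.4 h × 30 d = 146,880 Wh = 146.9 kWh
aquarium pump: 53.68 W × 12 h × 30 d = 19,325 Wh = 19.32 kWh
washing machine: 461.6 W × 13.9 h × 30 d = 192,487 Wh = 192.5 kWh
portable space heater: 803.8 W × 1.1 h × 30 d = 26,525 Wh = 26.53 kWh
Total energy = 213.1 + 4.449 + 146.9 + 19.32 + 192.5 + 26.53 = 602.8 kWh
Cost = 602.8 kWh × $0.182 = $109.70

$109.70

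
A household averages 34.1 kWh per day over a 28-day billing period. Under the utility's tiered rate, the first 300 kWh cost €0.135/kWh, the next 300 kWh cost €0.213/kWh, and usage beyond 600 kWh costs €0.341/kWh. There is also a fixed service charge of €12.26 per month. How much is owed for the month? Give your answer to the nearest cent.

Usage = 34.1 kWh/day × 28 days = 954.8 kWh
First 300 kWh × €0.135 = €40.50
Next 300 kWh × €0.213 = €63.90
Remaining 354.8 kWh × €0.341 = €120.99
Energy charge = €225.39; + service €12.26 = €237.65

€237.65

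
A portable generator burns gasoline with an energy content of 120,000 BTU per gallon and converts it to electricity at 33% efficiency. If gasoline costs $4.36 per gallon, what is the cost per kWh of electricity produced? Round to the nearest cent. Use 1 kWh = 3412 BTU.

$0.38

Electrical output per gallon = 120,000 BTU × 0.33 / 3412 BTU/kWh = 11.61 kWh
Cost per kWh = $4.36 / 11.61 kWh = $0.376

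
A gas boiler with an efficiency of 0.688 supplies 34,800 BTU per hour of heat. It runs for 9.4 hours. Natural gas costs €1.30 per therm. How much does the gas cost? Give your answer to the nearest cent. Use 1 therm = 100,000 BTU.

Heat delivered = 34,800 BTU/h × 9.4 h = 327,120 BTU
Gas input = 327,120 / 0.688 = 475,465 BTU
= 475,465 / 100,000 = 4.755 therm
Cost = 4.755 × €1.30/therm = €6.18

€6.18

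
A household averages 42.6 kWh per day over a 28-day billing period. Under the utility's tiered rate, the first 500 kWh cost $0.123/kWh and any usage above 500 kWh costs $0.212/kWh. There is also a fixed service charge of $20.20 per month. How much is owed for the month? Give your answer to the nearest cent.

$228.57

Usage = 42.6 kWh/day × 28 days = 1192.8 kWh
First 500 kWh × $0.123 = $61.50
Remaining 692.8 kWh × $0.212 = $146.87
Energy charge = $208.37; + service $20.20 = $228.57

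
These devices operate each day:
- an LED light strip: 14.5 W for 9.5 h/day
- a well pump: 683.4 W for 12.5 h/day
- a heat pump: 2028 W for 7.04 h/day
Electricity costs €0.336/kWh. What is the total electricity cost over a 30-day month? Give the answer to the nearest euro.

LED light strip: 14.5 W × 9.5 h × 30 d = 4,132 Wh = 4.133 kWh
well pump: 683.4 W × 12.5 h × 30 d = 256,275 Wh = 256.3 kWh
heat pump: 2028 W × 7.04 h × 30 d = 428,314 Wh = 428.3 kWh
Total energy = 4.133 + 256.3 + 428.3 = 688.7 kWh
Cost = 688.7 kWh × €0.336 = €231.41 ≈ €231

€231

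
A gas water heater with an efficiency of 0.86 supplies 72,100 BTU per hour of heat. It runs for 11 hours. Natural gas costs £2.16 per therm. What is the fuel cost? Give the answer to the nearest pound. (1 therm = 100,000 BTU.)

£20

Heat delivered = 72,100 BTU/h × 11 h = 793,100 BTU
Gas input = 793,100 / 0.86 = 922,209 BTU
= 922,209 / 100,000 = 9.222 therm
Cost = 9.222 × £2.16/therm = £19.92 ≈ £20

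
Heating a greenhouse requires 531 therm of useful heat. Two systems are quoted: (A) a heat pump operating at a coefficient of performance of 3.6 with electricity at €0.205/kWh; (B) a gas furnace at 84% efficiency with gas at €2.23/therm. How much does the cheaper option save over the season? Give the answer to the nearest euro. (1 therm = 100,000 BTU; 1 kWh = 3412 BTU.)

€523

Heat load = 531 therm × 100,000 = 53,100,000 BTU
Gas: input = 53,100,000 / 0.84 = 63,214,286 BTU = 632.1 therm → 632.1 × €2.23 = €1,409.68
Heat pump: 53,100,000 BTU / 3412 = 15,560 kWh heat; / 3.6 = 4,323 kWh in → × €0.205 = €886.21
Difference = |€1,409.68 − €886.21| = €523.47 ≈ €523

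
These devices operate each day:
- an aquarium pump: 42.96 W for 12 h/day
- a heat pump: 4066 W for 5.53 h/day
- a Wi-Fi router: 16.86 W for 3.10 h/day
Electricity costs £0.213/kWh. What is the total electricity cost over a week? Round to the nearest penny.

£34.37

aquarium pump: 42.96 W × 12 h × 7 d = 3,609 Wh = 3.609 kWh
heat pump: 4066 W × 5.53 h × 7 d = 157,395 Wh = 157.4 kWh
Wi-Fi router: 16.86 W × 3.10 h × 7 d = 366 Wh = 0.3659 kWh
Total energy = 3.609 + 157.4 + 0.3659 = 161.4 kWh
Cost = 161.4 kWh × £0.213 = £34.37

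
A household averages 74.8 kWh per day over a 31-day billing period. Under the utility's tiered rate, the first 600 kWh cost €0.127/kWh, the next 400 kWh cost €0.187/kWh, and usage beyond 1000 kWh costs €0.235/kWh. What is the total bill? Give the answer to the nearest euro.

€461

Usage = 74.8 kWh/day × 31 days = 2318.8 kWh
First 600 kWh × €0.127 = €76.20
Next 400 kWh × €0.187 = €74.80
Remaining 1318.8 kWh × €0.235 = €309.92
Total = €460.92 ≈ €461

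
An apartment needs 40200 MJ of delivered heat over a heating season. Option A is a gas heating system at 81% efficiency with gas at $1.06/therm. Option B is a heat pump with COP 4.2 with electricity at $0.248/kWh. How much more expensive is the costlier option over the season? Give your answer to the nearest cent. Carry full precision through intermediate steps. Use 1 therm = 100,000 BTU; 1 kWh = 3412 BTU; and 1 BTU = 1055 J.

Heat load = 40200 MJ = 40,200,000,000 J / 1055 = 38,104,265 BTU
Gas: input = 38,104,265 / 0.81 = 47,042,303 BTU = 470.4 therm → 470.4 × $1.06 = $498.65
Heat pump: 38,104,265 BTU / 3412 = 11,170 kWh heat; / 4.2 = 2,659 kWh in → × $0.248 = $659.43
Difference = |$498.65 − $659.43| = $160.78

$160.78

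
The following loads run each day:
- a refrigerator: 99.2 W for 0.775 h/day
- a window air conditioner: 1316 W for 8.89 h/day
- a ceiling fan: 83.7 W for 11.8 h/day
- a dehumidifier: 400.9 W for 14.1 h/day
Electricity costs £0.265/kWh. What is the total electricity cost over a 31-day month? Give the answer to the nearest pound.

£151

refrigerator: 99.2 W × 0.775 h × 31 d = 2,383 Wh = 2.383 kWh
window air conditioner: 1316 W × 8.89 h × 31 d = 362,676 Wh = 362.7 kWh
ceiling fan: 83.7 W × 11.8 h × 31 d = 30,617 Wh = 30.62 kWh
dehumidifier: 400.9 W × 14.1 h × 31 d = 175,233 Wh = 175.2 kWh
Total energy = 2.383 + 362.7 + 30.62 + 175.2 = 570.9 kWh
Cost = 570.9 kWh × £0.265 = £151.29 ≈ £151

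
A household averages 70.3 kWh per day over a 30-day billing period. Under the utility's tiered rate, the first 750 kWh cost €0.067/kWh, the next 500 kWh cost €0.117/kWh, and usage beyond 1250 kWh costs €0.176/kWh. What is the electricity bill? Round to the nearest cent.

€259.93

Usage = 70.3 kWh/day × 30 days = 2109 kWh
First 750 kWh × €0.067 = €50.25
Next 500 kWh × €0.117 = €58.50
Remaining 859 kWh × €0.176 = €151.18
Total = €259.93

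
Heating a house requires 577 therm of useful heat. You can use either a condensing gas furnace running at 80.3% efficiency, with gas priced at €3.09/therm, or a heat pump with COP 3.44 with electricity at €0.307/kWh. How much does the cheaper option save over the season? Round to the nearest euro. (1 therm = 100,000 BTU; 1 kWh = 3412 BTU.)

€711

Heat load = 577 therm × 100,000 = 57,700,000 BTU
Gas: input = 57,700,000 / 0.803 = 71,855,542 BTU = 718.6 therm → 718.6 × €3.09 = €2,220.34
Heat pump: 57,700,000 BTU / 3412 = 16,910 kWh heat; / 3.44 = 4,916 kWh in → × €0.307 = €1,509.20
Difference = |€2,220.34 − €1,509.20| = €711.14 ≈ €711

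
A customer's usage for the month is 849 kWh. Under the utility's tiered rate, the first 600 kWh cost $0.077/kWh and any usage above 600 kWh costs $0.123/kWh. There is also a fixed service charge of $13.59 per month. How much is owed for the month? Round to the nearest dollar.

First 600 kWh × $0.077 = $46.20
Remaining 249 kWh × $0.123 = $30.63
Energy charge = $76.83; + service $13.59 = $90.42 ≈ $90

$90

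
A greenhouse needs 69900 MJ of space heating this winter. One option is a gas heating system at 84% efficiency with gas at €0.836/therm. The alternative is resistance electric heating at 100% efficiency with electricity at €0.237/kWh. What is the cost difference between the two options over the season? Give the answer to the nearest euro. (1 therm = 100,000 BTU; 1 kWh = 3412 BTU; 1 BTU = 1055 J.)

€3943

Heat load = 69900 MJ = 69,900,000,000 J / 1055 = 66,255,924 BTU
Gas: input = 66,255,924 / 0.84 = 78,876,100 BTU = 788.8 therm → 788.8 × €0.836 = €659.40
Electric: 66,255,924 BTU / 3412 = 19,420 kWh → × €0.237 = €4,602.18
Difference = |€659.40 − €4,602.18| = €3,942.78 ≈ €3943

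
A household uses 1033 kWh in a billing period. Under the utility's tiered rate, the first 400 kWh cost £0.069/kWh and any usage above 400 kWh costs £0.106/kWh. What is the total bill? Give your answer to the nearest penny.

£94.70

First 400 kWh × £0.069 = £27.60
Remaining 633 kWh × £0.106 = £67.10
Total = £94.70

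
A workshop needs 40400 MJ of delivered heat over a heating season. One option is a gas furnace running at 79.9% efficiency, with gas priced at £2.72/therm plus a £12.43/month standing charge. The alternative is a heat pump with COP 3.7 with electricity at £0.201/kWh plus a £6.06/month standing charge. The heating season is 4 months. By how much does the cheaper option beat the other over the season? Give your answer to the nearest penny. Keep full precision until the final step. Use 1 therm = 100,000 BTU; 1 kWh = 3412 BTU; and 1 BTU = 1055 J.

Heat load = 40400 MJ = 40,400,000,000 J / 1055 = 38,293,839 BTU
Gas: input = 38,293,839 / 0.799 = 47,927,208 BTU = 479.3 therm → 479.3 × £2.72 = £1,303.62; + 4 × £12.43 standing = £1,353.34
Heat pump: 38,293,839 BTU / 3412 = 11,220 kWh heat; / 3.7 = 3,033 kWh in → × £0.201 = £609.70; + 4 × £6.06 standing = £633.94
Difference = |£1,353.34 − £633.94| = £719.40

£719.40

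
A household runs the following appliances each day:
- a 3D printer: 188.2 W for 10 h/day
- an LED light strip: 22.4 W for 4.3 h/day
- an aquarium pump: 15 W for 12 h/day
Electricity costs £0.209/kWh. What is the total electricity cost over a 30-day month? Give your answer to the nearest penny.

3D printer: 188.2 W × 10 h × 30 d = 56,460 Wh = 56.46 kWh
LED light strip: 22.4 W × 4.3 h × 30 d = 2,890 Wh = 2.89 kWh
aquarium pump: 15 W × 12 h × 30 d = 5,400 Wh = 5.4 kWh
Total energy = 56.46 + 2.89 + 5.4 = 64.75 kWh
Cost = 64.75 kWh × £0.209 = £13.53

£13.53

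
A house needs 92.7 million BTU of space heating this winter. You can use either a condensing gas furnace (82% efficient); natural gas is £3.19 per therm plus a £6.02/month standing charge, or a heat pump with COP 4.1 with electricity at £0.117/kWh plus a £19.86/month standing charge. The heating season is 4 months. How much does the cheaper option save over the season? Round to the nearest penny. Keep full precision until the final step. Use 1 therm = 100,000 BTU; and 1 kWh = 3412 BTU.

£2775.59

Heat load = 92.7 × 10⁶ BTU = 92,700,000 BTU
Gas: input = 92,700,000 / 0.82 = 113,048,780 BTU = 1,130 therm → 1,130 × £3.19 = £3,606.26; + 4 × £6.02 standing = £3,630.34
Heat pump: 92,700,000 BTU / 3412 = 27,170 kWh heat; / 4.1 = 6,627 kWh in → × £0.117 = £775.31; + 4 × £19.86 standing = £854.75
Difference = |£3,630.34 − £854.75| = £2,775.59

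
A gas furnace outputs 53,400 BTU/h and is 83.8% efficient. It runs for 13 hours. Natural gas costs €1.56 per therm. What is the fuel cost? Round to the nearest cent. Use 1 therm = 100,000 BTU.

Heat delivered = 53,400 BTU/h × 13 h = 694,200 BTU
Gas input = 694,200 / 0.838 = 828,401 BTU
= 828,401 / 100,000 = 8.284 therm
Cost = 8.284 × €1.56/therm = €12.92

€12.92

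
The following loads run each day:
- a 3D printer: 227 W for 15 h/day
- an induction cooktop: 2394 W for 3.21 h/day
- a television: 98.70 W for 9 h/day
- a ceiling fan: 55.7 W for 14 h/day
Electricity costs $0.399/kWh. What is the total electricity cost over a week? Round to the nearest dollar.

$36

3D printer: 227 W × 15 h × 7 d = 23,835 Wh = 23.84 kWh
induction cooktop: 2394 W × 3.21 h × 7 d = 53,793 Wh = 53.79 kWh
television: 98.70 W × 9 h × 7 d = 6,218 Wh = 6.218 kWh
ceiling fan: 55.7 W × 14 h × 7 d = 5,459 Wh = 5.459 kWh
Total energy = 23.84 + 53.79 + 6.218 + 5.459 = 89.3 kWh
Cost = 89.3 kWh × $0.399 = $35.63 ≈ $36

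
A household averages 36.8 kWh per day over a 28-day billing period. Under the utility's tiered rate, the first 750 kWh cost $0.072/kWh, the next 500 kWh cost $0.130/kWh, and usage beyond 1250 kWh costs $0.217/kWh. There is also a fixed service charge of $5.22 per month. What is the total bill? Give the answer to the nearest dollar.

$96

Usage = 36.8 kWh/day × 28 days = 1030.4 kWh
First 750 kWh × $0.072 = $54.00
Next 280.4 kWh × $0.130 = $36.45
Remaining tier: 0 kWh (not reached)
Energy charge = $90.45; + service $5.22 = $95.67 ≈ $96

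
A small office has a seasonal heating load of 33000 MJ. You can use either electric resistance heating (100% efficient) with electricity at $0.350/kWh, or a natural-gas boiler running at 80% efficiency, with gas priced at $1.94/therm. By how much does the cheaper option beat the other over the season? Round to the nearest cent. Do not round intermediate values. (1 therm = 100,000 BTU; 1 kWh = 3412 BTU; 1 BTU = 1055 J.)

Heat load = 33000 MJ = 33,000,000,000 J / 1055 = 31,279,621 BTU
Gas: input = 31,279,621 / 0.80 = 39,099,526 BTU = 391 therm → 391 × $1.94 = $758.53
Electric: 31,279,621 BTU / 3412 = 9,168 kWh → × $0.350 = $3,208.64
Difference = |$758.53 − $3,208.64| = $2,450.11

$2450.11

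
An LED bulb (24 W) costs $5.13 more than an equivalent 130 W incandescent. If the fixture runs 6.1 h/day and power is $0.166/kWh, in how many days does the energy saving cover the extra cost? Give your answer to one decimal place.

47.8 days

Power saved = 130 − 24 = 106 W
Daily energy saved = 106 W × 6.1 h = 646.6 Wh = 0.6466 kWh
Daily savings = 0.6466 × $0.166 = $0.1073
Payback = $5.13 / $0.1073 per day = 47.79 days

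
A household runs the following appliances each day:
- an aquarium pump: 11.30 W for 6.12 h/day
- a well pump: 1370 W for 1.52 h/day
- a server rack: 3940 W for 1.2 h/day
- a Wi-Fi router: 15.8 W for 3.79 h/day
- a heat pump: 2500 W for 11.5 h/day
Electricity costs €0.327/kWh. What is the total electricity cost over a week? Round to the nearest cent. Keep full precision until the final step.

aquarium pump: 11.30 W × 6.12 h × 7 d = 484 Wh = 0.4841 kWh
well pump: 1370 W × 1.52 h × 7 d = 14,577 Wh = 14.58 kWh
server rack: 3940 W × 1.2 h × 7 d = 33,096 Wh = 33.1 kWh
Wi-Fi router: 15.8 W × 3.79 h × 7 d = 419 Wh = 0.4192 kWh
heat pump: 2500 W × 11.5 h × 7 d = 201,250 Wh = 201.2 kWh
Total energy = 0.4841 + 14.58 + 33.1 + 0.4192 + 201.2 = 249.8 kWh
Cost = 249.8 kWh × €0.327 = €81.69

€81.69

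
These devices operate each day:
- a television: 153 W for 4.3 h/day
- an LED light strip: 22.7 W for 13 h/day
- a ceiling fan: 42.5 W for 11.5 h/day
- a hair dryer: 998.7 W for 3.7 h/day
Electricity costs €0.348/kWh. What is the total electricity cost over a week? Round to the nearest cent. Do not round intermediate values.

€12.51

television: 153 W × 4.3 h × 7 d = 4,605 Wh = 4.605 kWh
LED light strip: 22.7 W × 13 h × 7 d = 2,066 Wh = 2.066 kWh
ceiling fan: 42.5 W × 11.5 h × 7 d = 3,421 Wh = 3.421 kWh
hair dryer: 998.7 W × 3.7 h × 7 d = 25,866 Wh = 25.87 kWh
Total energy = 4.605 + 2.066 + 3.421 + 25.87 = 35.96 kWh
Cost = 35.96 kWh × €0.348 = €12.51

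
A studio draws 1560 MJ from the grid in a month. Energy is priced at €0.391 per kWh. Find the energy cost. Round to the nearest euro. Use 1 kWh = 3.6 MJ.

€169

1560 MJ × (0.27778 kWh/MJ) = 433.3 kWh
Cost = 433.3 kWh × €0.391/kWh = €169.43 ≈ €169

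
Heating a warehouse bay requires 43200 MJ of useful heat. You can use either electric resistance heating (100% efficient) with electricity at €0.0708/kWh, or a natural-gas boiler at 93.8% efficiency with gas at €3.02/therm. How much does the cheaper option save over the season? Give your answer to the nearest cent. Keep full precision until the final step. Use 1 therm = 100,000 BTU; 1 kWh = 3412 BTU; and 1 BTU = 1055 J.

Heat load = 43200 MJ = 43,200,000,000 J / 1055 = 40,947,867 BTU
Gas: input = 40,947,867 / 0.938 = 43,654,443 BTU = 436.5 therm → 436.5 × €3.02 = €1,318.36
Electric: 40,947,867 BTU / 3412 = 12,000 kWh → × €0.0708 = €849.68
Difference = |€1,318.36 − €849.68| = €468.68

€468.68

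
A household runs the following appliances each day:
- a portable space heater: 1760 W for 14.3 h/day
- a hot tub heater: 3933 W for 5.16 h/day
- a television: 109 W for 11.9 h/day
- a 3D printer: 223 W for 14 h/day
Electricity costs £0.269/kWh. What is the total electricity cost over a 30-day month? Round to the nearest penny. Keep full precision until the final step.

£402.54

portable space heater: 1760 W × 14.3 h × 30 d = 755,040 Wh = 755 kWh
hot tub heater: 3933 W × 5.16 h × 30 d = 608,828 Wh = 608.8 kWh
television: 109 W × 11.9 h × 30 d = 38,913 Wh = 38.91 kWh
3D printer: 223 W × 14 h × 30 d = 93,660 Wh = 93.66 kWh
Total energy = 755 + 608.8 + 38.91 + 93.66 = 1,496 kWh
Cost = 1,496 kWh × £0.269 = £402.54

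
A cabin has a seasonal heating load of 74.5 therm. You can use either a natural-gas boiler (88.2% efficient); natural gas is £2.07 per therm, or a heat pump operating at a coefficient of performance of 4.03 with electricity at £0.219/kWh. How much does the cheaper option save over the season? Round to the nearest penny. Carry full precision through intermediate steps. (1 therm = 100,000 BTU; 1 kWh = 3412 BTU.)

Heat load = 74.5 therm × 100,000 = 7,450,000 BTU
Gas: input = 7,450,000 / 0.882 = 8,446,712 BTU = 84.47 therm → 84.47 × £2.07 = £174.85
Heat pump: 7,450,000 BTU / 3412 = 2,183 kWh heat; / 4.03 = 541.8 kWh in → × £0.219 = £118.66
Difference = |£174.85 − £118.66| = £56.19

£56.19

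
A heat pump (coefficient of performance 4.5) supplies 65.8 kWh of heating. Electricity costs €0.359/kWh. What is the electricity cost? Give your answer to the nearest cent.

€5.25

Electrical input = 65.8 kWh / 4.5 = 14.62 kWh
Cost = 14.62 × €0.359/kWh = €5.25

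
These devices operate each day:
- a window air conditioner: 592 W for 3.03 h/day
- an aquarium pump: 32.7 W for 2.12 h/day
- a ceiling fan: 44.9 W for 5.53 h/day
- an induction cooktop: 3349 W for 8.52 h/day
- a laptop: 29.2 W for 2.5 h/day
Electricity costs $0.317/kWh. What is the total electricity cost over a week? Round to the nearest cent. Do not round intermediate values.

window air conditioner: 592 W × 3.03 h × 7 d = 12,556 Wh = 12.56 kWh
aquarium pump: 32.7 W × 2.12 h × 7 d = 485 Wh = 0.4853 kWh
ceiling fan: 44.9 W × 5.53 h × 7 d = 1,738 Wh = 1.738 kWh
induction cooktop: 3349 W × 8.52 h × 7 d = 199,734 Wh = 199.7 kWh
laptop: 29.2 W × 2.5 h × 7 d = 511 Wh = 0.511 kWh
Total energy = 12.56 + 0.4853 + 1.738 + 199.7 + 0.511 = 215 kWh
Cost = 215 kWh × $0.317 = $68.16

$68.16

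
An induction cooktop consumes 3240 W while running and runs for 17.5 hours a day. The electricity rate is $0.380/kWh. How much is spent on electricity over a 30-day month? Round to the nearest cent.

$646.38

Energy = 3240 W × 17.5 h/day × 30 days = 1,701,000 Wh = 1,701 kWh
Cost = 1,701 kWh × $0.380/kWh = $646.38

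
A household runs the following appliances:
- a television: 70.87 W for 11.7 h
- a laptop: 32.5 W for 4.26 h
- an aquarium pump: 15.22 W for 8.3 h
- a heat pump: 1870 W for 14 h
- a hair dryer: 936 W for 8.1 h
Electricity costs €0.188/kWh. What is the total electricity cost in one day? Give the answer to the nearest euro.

television: 70.87 W × 11.7 h = 829 Wh = 0.8292 kWh
laptop: 32.5 W × 4.26 h = 138 Wh = 0.1384 kWh
aquarium pump: 15.22 W × 8.3 h = 126 Wh = 0.1263 kWh
heat pump: 1870 W × 14 h = 26,180 Wh = 26.18 kWh
hair dryer: 936 W × 8.1 h = 7,582 Wh = 7.582 kWh
Total energy = 0.8292 + 0.1384 + 0.1263 + 26.18 + 7.582 = 34.86 kWh
Cost = 34.86 kWh × €0.188 = €6.55 ≈ €7

€7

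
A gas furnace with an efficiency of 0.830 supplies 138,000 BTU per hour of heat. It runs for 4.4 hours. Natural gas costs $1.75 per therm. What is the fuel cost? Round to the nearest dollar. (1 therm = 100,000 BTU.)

$13

Heat delivered = 138,000 BTU/h × 4.4 h = 607,200 BTU
Gas input = 607,200 / 0.830 = 731,566 BTU
= 731,566 / 100,000 = 7.316 therm
Cost = 7.316 × $1.75/therm = $12.80 ≈ $13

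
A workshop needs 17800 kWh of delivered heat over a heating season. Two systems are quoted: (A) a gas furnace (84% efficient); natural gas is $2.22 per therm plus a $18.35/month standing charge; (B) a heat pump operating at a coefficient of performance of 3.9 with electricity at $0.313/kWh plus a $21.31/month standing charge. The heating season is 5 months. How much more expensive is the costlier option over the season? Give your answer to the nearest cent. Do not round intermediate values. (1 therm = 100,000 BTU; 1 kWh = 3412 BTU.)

$161.74

Heat load = 17800 kWh × 3412 = 60,733,600 BTU
Gas: input = 60,733,600 / 0.84 = 72,301,905 BTU = 723 therm → 723 × $2.22 = $1,605.10; + 5 × $18.35 standing = $1,696.85
Heat pump: 60,733,600 BTU / 3412 = 17,800 kWh heat; / 3.9 = 4,564 kWh in → × $0.313 = $1,428.56; + 5 × $21.31 standing = $1,535.11
Difference = |$1,696.85 − $1,535.11| = $161.74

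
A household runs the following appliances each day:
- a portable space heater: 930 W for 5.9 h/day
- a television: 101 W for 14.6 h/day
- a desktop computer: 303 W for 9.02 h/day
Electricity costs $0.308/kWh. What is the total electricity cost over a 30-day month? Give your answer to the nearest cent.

portable space heater: 930 W × 5.9 h × 30 d = 164,610 Wh = 164.6 kWh
television: 101 W × 14.6 h × 30 d = 44,238 Wh = 44.24 kWh
desktop computer: 303 W × 9.02 h × 30 d = 81,992 Wh = 81.99 kWh
Total energy = 164.6 + 44.24 + 81.99 = 290.8 kWh
Cost = 290.8 kWh × $0.308 = $89.58

$89.58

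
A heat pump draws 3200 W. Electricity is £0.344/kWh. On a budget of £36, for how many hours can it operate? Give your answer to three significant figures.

32.7 h

Energy budget = £36 / £0.344 per kWh = 104.7 kWh = 104,651 Wh
Runtime = 104,651 Wh / 3200 W = 32.7 h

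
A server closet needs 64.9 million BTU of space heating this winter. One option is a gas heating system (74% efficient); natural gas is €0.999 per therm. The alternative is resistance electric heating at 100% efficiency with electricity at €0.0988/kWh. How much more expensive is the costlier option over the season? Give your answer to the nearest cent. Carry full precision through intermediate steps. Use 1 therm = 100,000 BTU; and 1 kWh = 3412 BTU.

Heat load = 64.9 × 10⁶ BTU = 64,900,000 BTU
Gas: input = 64,900,000 / 0.74 = 87,702,703 BTU = 877 therm → 877 × €0.999 = €876.15
Electric: 64,900,000 BTU / 3412 = 19,020 kWh → × €0.0988 = €1,879.28
Difference = |€876.15 − €1,879.28| = €1,003.13

€1003.13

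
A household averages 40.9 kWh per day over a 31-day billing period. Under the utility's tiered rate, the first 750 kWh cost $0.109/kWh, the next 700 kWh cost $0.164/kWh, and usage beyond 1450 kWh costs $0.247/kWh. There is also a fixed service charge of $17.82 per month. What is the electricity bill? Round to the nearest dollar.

Usage = 40.9 kWh/day × 31 days = 1267.9 kWh
First 750 kWh × $0.109 = $81.75
Next 517.9 kWh × $0.164 = $84.94
Remaining tier: 0 kWh (not reached)
Energy charge = $166.69; + service $17.82 = $184.51 ≈ $185

$185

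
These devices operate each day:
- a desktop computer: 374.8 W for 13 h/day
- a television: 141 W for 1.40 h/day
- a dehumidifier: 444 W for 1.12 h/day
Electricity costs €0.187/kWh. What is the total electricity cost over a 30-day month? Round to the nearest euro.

€31

desktop computer: 374.8 W × 13 h × 30 d = 146,172 Wh = 146.2 kWh
television: 141 W × 1.40 h × 30 d = 5,922 Wh = 5.922 kWh
dehumidifier: 444 W × 1.12 h × 30 d = 14,918 Wh = 14.92 kWh
Total energy = 146.2 + 5.922 + 14.92 = 167 kWh
Cost = 167 kWh × €0.187 = €31.23 ≈ €31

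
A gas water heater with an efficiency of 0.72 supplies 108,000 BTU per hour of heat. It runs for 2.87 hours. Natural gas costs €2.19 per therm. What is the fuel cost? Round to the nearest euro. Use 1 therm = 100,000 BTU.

€9

Heat delivered = 108,000 BTU/h × 2.87 h = 309,960 BTU
Gas input = 309,960 / 0.72 = 430,500 BTU
= 430,500 / 100,000 = 4.305 therm
Cost = 4.305 × €2.19/therm = €9.43 ≈ €9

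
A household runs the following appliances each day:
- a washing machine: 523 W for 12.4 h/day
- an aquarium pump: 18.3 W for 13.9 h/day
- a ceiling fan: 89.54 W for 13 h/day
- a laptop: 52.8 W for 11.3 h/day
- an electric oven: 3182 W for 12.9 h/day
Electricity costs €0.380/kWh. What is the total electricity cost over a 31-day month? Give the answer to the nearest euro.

washing machine: 523 W × 12.4 h × 31 d = 201,041 Wh = 201 kWh
aquarium pump: 18.3 W × 13.9 h × 31 d = 7,885 Wh = 7.885 kWh
ceiling fan: 89.54 W × 13 h × 31 d = 36,085 Wh = 36.08 kWh
laptop: 52.8 W × 11.3 h × 31 d = 18,496 Wh = 18.5 kWh
electric oven: 3182 W × 12.9 h × 31 d = 1,272,482 Wh = 1,272 kWh
Total energy = 201 + 7.885 + 36.08 + 18.5 + 1,272 = 1,536 kWh
Cost = 1,536 kWh × €0.380 = €583.68 ≈ €584

€584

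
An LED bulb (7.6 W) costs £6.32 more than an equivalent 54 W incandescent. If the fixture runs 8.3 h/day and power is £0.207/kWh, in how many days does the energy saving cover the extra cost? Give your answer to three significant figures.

Power saved = 54 − 7.6 = 46.4 W
Daily energy saved = 46.4 W × 8.3 h = 385.1 Wh = 0.38512 kWh
Daily savings = 0.38512 × £0.207 = £0.0797
Payback = £6.32 / £0.0797 per day = 79.28 days

79.3 days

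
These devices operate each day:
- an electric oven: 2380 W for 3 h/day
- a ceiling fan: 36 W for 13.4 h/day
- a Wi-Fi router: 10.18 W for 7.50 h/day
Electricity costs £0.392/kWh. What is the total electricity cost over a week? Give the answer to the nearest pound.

electric oven: 2380 W × 3 h × 7 d = 49,980 Wh = 49.98 kWh
ceiling fan: 36 W × 13.4 h × 7 d = 3,377 Wh = 3.377 kWh
Wi-Fi router: 10.18 W × 7.50 h × 7 d = 534 Wh = 0.5344 kWh
Total energy = 49.98 + 3.377 + 0.5344 = 53.89 kWh
Cost = 53.89 kWh × £0.392 = £21.13 ≈ £21

£21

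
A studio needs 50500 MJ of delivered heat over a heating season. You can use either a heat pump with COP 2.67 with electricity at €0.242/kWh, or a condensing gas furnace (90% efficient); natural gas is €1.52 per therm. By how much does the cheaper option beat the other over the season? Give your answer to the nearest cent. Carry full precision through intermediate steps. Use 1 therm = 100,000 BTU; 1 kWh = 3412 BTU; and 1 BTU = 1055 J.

€463.13

Heat load = 50500 MJ = 50,500,000,000 J / 1055 = 47,867,299 BTU
Gas: input = 47,867,299 / 0.90 = 53,185,887 BTU = 531.9 therm → 531.9 × €1.52 = €808.43
Heat pump: 47,867,299 BTU / 3412 = 14,030 kWh heat; / 2.67 = 5,254 kWh in → × €0.242 = €1,271.55
Difference = |€808.43 − €1,271.55| = €463.13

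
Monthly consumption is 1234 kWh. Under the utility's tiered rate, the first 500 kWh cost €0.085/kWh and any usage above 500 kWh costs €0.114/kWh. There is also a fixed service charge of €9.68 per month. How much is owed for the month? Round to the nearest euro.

€136

First 500 kWh × €0.085 = €42.50
Remaining 734 kWh × €0.114 = €83.68
Energy charge = €126.18; + service €9.68 = €135.86 ≈ €136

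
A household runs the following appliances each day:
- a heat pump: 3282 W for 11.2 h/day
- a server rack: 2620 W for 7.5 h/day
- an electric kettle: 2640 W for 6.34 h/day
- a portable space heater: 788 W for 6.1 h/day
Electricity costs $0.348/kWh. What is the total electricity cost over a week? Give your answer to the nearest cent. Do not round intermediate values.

heat pump: 3282 W × 11.2 h × 7 d = 257,309 Wh = 257.3 kWh
server rack: 2620 W × 7.5 h × 7 d = 137,550 Wh = 137.6 kWh
electric kettle: 2640 W × 6.34 h × 7 d = 117,163 Wh = 117.2 kWh
portable space heater: 788 W × 6.1 h × 7 d = 33,648 Wh = 33.65 kWh
Total energy = 257.3 + 137.6 + 117.2 + 33.65 = 545.7 kWh
Cost = 545.7 kWh × $0.348 = $189.89

$189.89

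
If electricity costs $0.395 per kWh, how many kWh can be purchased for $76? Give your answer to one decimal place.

192.4 kWh

$76 / $0.395 per kWh = 192.4 kWh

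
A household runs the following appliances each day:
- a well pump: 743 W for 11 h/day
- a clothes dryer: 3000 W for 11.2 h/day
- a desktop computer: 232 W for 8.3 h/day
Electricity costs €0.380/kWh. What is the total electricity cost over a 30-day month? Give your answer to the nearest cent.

€498.16

well pump: 743 W × 11 h × 30 d = 245,190 Wh = 245.2 kWh
clothes dryer: 3000 W × 11.2 h × 30 d = 1,008,000 Wh = 1,008 kWh
desktop computer: 232 W × 8.3 h × 30 d = 57,768 Wh = 57.77 kWh
Total energy = 245.2 + 1,008 + 57.77 = 1,311 kWh
Cost = 1,311 kWh × €0.380 = €498.16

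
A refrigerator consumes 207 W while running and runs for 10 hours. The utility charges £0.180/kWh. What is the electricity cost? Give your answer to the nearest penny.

£0.37

Energy = 207 W × 10 h = 2,070 Wh = 2.07 kWh
Cost = 2.07 kWh × £0.180/kWh = £0.37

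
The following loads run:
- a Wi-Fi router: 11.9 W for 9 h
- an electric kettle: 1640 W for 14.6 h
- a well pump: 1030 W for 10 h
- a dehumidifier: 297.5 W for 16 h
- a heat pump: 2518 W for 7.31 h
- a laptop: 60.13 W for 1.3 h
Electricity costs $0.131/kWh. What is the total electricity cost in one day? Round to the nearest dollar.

Wi-Fi router: 11.9 W × 9 h = 107 Wh = 0.1071 kWh
electric kettle: 1640 W × 14.6 h = 23,944 Wh = 23.94 kWh
well pump: 1030 W × 10 h = 10,300 Wh = 10.3 kWh
dehumidifier: 297.5 W × 16 h = 4,760 Wh = 4.76 kWh
heat pump: 2518 W × 7.31 h = 18,407 Wh = 18.41 kWh
laptop: 60.13 W × 1.3 h = 78 Wh = 0.07817 kWh
Total energy = 0.1071 + 23.94 + 10.3 + 4.76 + 18.41 + 0.07817 = 57.6 kWh
Cost = 57.6 kWh × $0.131 = $7.55 ≈ $8

$8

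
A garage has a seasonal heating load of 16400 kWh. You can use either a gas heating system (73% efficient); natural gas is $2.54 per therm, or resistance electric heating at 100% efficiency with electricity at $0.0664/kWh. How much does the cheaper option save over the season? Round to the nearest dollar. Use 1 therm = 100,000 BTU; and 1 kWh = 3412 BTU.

Heat load = 16400 kWh × 3412 = 55,956,800 BTU
Gas: input = 55,956,800 / 0.73 = 76,653,151 BTU = 766.5 therm → 766.5 × $2.54 = $1,946.99
Electric: 55,956,800 BTU / 3412 = 16,400 kWh → × $0.0664 = $1,088.96
Difference = |$1,946.99 − $1,088.96| = $858.03 ≈ $858

$858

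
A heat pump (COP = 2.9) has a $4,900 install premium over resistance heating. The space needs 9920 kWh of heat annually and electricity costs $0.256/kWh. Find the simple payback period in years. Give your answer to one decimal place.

2.9 years

Resistance: 9920 kWh × $0.256 = $2,539.52/yr
Heat pump: 9920 / 2.9 = 3421 kWh in → × $0.256 = $875.70/yr
Annual savings = $1,663.82
Payback = $4,900 / $1,663.82 = 2.95 years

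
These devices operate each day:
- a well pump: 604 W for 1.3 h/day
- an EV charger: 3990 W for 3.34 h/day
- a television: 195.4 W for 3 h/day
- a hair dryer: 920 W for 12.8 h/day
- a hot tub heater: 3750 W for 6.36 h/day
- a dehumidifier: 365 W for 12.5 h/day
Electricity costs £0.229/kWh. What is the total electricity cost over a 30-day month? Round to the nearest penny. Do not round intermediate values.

£377.07

well pump: 604 W × 1.3 h × 30 d = 23,556 Wh = 23.56 kWh
EV charger: 3990 W × 3.34 h × 30 d = 399,798 Wh = 399.8 kWh
television: 195.4 W × 3 h × 30 d = 17,586 Wh = 17.59 kWh
hair dryer: 920 W × 12.8 h × 30 d = 353,280 Wh = 353.3 kWh
hot tub heater: 3750 W × 6.36 h × 30 d = 715,500 Wh = 715.5 kWh
dehumidifier: 365 W × 12.5 h × 30 d = 136,875 Wh = 136.9 kWh
Total energy = 23.56 + 399.8 + 17.59 + 353.3 + 715.5 + 136.9 = 1,647 kWh
Cost = 1,647 kWh × £0.229 = £377.07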